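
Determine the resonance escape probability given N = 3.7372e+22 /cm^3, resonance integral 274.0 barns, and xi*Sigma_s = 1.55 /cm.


p = exp(-N * I * 1e-24 / (xi*Sigma_s))
p = exp(-3.7372e+22 * 274.0 * 1e-24 / 1.55)
p = 0.0013517

0.0013517


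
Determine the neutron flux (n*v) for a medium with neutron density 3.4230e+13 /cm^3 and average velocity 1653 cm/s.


phi = n * v
phi = 3.4230e+13 * 1653
phi = 5.6582e+16 /cm^2/s

5.6582e+16


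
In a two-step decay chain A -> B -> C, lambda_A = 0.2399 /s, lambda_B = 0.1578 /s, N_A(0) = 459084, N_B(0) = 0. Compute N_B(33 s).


N_B(t) = lambda_A * N_A0 / (lambda_B - lambda_A) * [exp(-lambda_A*t) - exp(-lambda_B*t)]
exp(-0.2399*33) = 3.646035e-04; exp(-0.1578*33) = 0.005475893
N_B = 0.2399 * 459084 / (0.1578 - 0.2399) * (3.646035e-04 - 0.005475893)
N_B = 6856.6

6856.6


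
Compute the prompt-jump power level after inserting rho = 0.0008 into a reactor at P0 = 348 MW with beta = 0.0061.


P1/P0 = beta / (beta - rho)
P1/P0 = 0.0061 / (0.0061 - 0.0008) = 1.150943
P1 = 348 * 1.150943 = 400.53 MW

400.53


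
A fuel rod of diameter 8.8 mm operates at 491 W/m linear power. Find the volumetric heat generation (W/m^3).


r = D / 2 / 1000 = 8.8 / 2 / 1000 = 0.0044 m
q''' = q' / (pi * r^2)
q''' = 491 / (pi * 0.0044^2)
q''' = 8.0728e+06 W/m^3

8.0728e+06


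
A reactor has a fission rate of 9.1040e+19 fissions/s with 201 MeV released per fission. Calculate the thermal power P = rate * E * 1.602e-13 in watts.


P = fission_rate * E_MeV * 1.602e-13
P = 9.1040e+19 * 201 * 1.602e-13
P = 2.9315e+09 W

2.9315e+09


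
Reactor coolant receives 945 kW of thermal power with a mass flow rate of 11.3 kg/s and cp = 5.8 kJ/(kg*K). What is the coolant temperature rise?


dT = Q / (m_dot * cp)
dT = 945 / (11.3 * 5.8)
dT = 14.419 C

14.419


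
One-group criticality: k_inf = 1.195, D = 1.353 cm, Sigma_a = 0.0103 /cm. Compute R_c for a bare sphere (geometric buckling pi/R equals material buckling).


L^2 = D / Sigma_a = 1.353 / 0.0103 = 131.3592 cm^2
B_m^2 = (k_inf - 1) / L^2 = (1.195 - 1) / 131.3592 = 0.001484479 /cm^2
For a bare sphere: B_g = pi/R, so R_c = pi / sqrt(B_m^2)
R_c = pi / sqrt(0.001484479) = 81.539 cm

81.539


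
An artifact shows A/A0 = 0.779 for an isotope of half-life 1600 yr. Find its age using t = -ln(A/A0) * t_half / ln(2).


lambda = ln(2) / t_half = ln(2) / 1600 = 4.332170e-04 /yr
t = -ln(A/A0) / lambda
t = -ln(0.779) / 4.332170e-04
t = 576.49 yr

576.49


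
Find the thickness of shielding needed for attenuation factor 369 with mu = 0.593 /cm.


x = ln(factor) / mu
x = ln(369) / 0.593
x = 9.9676 cm

9.9676


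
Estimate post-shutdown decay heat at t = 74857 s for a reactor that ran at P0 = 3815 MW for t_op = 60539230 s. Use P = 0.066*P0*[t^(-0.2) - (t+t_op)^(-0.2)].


P/P0 = 0.066 * [t^(-0.2) - (t + t_op)^(-0.2)]
P/P0 = 0.066 * [74857^(-0.2) - (74857 + 60539230)^(-0.2)]
P/P0 = 0.066 * [0.1059628 - 0.02776421] = 0.005161107
P = 3815 * 0.005161107 = 19.690 MW

19.690


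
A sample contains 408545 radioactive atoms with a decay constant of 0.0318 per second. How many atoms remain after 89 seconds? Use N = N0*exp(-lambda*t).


N = N0 * exp(-lambda * t)
N = 408545 * exp(-0.0318 * 89)
N = 24105

24105


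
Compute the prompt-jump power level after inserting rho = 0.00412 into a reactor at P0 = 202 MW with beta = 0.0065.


P1/P0 = beta / (beta - rho)
P1/P0 = 0.0065 / (0.0065 - 0.00412) = 2.731092
P1 = 202 * 2.731092 = 551.68 MW

551.68


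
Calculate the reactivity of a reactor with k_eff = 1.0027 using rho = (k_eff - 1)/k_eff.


rho = (k_eff - 1) / k_eff
rho = (1.0027 - 1) / 1.0027
rho = 0.0026927

0.0026927


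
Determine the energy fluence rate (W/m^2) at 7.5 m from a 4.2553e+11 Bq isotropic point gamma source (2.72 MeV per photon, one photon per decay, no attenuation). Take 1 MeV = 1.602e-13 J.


psi = A * E * 1.602e-13 / (4*pi*r^2)
psi = 4.2553e+11 * 2.72 * 1.602e-13 / (4*pi*7.5^2)
psi = 2.6232e-04 W/m^2

2.6232e-04


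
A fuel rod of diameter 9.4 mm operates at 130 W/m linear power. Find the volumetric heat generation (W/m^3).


r = D / 2 / 1000 = 9.4 / 2 / 1000 = 0.0047 m
q''' = q' / (pi * r^2)
q''' = 130 / (pi * 0.0047^2)
q''' = 1.8733e+06 W/m^3

1.8733e+06


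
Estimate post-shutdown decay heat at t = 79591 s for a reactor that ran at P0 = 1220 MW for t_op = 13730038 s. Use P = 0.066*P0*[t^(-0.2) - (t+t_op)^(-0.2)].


P/P0 = 0.066 * [t^(-0.2) - (t + t_op)^(-0.2)]
P/P0 = 0.066 * [79591^(-0.2) - (79591 + 13730038)^(-0.2)]
P/P0 = 0.066 * [0.1046712 - 0.03732189] = 0.004445054
P = 1220 * 0.004445054 = 5.4230 MW

5.4230


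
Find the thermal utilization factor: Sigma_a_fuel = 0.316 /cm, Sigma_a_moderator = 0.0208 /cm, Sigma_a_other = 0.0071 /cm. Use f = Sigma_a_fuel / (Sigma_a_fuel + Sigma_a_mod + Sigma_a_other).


f = Sigma_a_fuel / (Sigma_a_fuel + Sigma_a_mod + Sigma_a_other)
f = 0.316 / (0.316 + 0.0208 + 0.0071)
f = 0.91887

0.91887


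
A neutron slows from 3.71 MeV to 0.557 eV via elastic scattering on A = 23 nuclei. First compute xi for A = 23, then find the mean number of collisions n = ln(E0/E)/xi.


xi = 1 + (A-1)^2/(2A)*ln((A-1)/(A+1)) = 0.08448899 (for A = 23)
n = ln(E0/E) / xi
n = ln(3.71e6 / 0.557) / 0.08448899
n = ln(6.660682e+06) / 0.08448899 = 185.96

185.96


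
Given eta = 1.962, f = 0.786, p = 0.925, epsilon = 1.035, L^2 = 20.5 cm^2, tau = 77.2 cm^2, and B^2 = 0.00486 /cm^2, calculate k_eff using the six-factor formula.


k_inf = eta*f*p*eps = 1.962*0.786*0.925*1.035 = 1.476399
P_TNL = 1/(1 + L^2*B^2) = 1/(1 + 20.5*0.00486) = 0.9093968
P_FNL = exp(-B^2*tau) = exp(-0.00486*77.2) = 0.6871573
k_eff = k_inf * P_TNL * P_FNL = 1.476399 * 0.9093968 * 0.6871573
k_eff = 0.92260

0.92260


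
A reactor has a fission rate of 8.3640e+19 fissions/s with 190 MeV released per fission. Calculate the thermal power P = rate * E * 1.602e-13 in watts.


P = fission_rate * E_MeV * 1.602e-13
P = 8.3640e+19 * 190 * 1.602e-13
P = 2.5458e+09 W

2.5458e+09


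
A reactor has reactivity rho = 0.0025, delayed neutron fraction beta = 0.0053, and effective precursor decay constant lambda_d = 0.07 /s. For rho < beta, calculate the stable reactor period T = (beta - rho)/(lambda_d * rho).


T = (beta - rho) / (lambda_d * rho)
T = (0.0053 - 0.0025) / (0.07 * 0.0025)
T = 16.000 s

16.000


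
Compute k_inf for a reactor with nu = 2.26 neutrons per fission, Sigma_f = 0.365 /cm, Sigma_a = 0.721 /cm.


k_inf = nu * Sigma_f / Sigma_a
k_inf = 2.26 * 0.365 / 0.721
k_inf = 1.1441

1.1441


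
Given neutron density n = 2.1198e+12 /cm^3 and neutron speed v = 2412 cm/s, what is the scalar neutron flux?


phi = n * v
phi = 2.1198e+12 * 2412
phi = 5.1130e+15 /cm^2/s

5.1130e+15


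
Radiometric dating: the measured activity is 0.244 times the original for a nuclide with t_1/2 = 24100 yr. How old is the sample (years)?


lambda = ln(2) / t_half = ln(2) / 24100 = 2.876129e-05 /yr
t = -ln(A/A0) / lambda
t = -ln(0.244) / 2.876129e-05
t = 49045 yr

49045


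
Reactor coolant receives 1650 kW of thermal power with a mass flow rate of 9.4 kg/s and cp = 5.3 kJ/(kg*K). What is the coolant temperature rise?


dT = Q / (m_dot * cp)
dT = 1650 / (9.4 * 5.3)
dT = 33.119 C

33.119


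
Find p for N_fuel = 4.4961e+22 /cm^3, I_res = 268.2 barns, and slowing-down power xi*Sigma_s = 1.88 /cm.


p = exp(-N * I * 1e-24 / (xi*Sigma_s))
p = exp(-4.4961e+22 * 268.2 * 1e-24 / 1.88)
p = 0.0016383

0.0016383


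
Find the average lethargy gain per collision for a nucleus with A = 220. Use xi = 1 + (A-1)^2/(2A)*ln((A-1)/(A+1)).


xi = 1 + (A-1)^2/(2A) * ln((A-1)/(A+1))
xi = 1 + (220-1)^2/(2*220) * ln((220-1)/(220 +1))
xi = 0.0090634

0.0090634


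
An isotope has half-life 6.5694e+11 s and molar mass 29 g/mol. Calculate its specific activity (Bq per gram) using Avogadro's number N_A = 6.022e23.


lambda = ln(2) / t_half = ln(2) / 6.5694e+11 = 1.055115e-12 /s
SA = lambda * N_A / M
SA = 1.055115e-12 * 6.022e23 / 29
SA = 2.1910e+10 Bq/g

2.1910e+10


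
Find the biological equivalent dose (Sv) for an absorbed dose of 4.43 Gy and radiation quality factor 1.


H = D * Q
H = 4.43 * 1
H = 4.4300 Sv

4.4300


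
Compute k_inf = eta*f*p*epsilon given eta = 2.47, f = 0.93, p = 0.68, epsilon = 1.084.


k_inf = eta * f * p * epsilon
k_inf = 2.47 * 0.93 * 0.68 * 1.084
k_inf = 1.6932

1.6932


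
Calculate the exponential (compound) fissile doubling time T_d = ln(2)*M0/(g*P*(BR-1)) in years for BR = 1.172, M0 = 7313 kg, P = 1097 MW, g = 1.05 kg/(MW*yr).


Breeding gain G = BR - 1 = 1.172 - 1 = 0.172
Fissile production rate = g * P * G = 1.05 * 1097 * 0.172 = 198.1182 kg/yr
T_d = ln(2) * M0 / (g * P * G)
T_d = ln(2) * 7313 / 198.1182 = 25.586 yr

25.586


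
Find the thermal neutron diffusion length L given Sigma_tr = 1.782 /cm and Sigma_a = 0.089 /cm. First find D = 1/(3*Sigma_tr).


D = 1 / (3 * Sigma_tr) = 1 / (3 * 1.782) = 0.1870557 cm
L = sqrt(D / Sigma_a)
L = sqrt(0.1870557 / 0.089)
L = 1.4497 cm

1.4497


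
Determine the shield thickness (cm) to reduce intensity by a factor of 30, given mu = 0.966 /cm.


x = ln(factor) / mu
x = ln(30) / 0.966
x = 3.5209 cm

3.5209


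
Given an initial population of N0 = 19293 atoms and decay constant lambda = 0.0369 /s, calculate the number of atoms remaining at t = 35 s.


N = N0 * exp(-lambda * t)
N = 19293 * exp(-0.0369 * 35)
N = 5302.8

5302.8


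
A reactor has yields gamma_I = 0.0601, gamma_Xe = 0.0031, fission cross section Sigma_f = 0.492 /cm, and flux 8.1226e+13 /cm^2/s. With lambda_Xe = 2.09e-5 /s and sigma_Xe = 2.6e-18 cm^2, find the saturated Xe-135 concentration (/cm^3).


Xe_eq = (gamma_I + gamma_Xe) * Sigma_f * phi / (lambda_Xe + sigma_Xe * phi)
Numerator = (0.0601 + 0.0031) * 0.492 * 8.1226e+13 = 2.525674e+12
Denominator = 2.09e-5 + 2.6e-18 * 8.1226e+13 = 2.320876e-04
Xe_eq = 2.525674e+12 / 2.320876e-04 = 1.0882e+16 /cm^3

1.0882e+16


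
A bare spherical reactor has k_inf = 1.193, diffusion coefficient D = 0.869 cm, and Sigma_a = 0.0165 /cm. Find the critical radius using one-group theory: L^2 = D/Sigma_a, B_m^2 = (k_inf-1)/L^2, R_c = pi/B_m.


L^2 = D / Sigma_a = 0.869 / 0.0165 = 52.66667 cm^2
B_m^2 = (k_inf - 1) / L^2 = (1.193 - 1) / 52.66667 = 0.003664557 /cm^2
For a bare sphere: B_g = pi/R, so R_c = pi / sqrt(B_m^2)
R_c = pi / sqrt(0.003664557) = 51.897 cm

51.897


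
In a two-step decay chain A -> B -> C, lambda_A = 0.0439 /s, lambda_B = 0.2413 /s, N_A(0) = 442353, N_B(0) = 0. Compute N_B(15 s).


N_B(t) = lambda_A * N_A0 / (lambda_B - lambda_A) * [exp(-lambda_A*t) - exp(-lambda_B*t)]
exp(-0.0439*15) = 0.5176272; exp(-0.2413*15) = 0.02679607
N_B = 0.0439 * 442353 / (0.2413 - 0.0439) * (0.5176272 - 0.02679607)
N_B = 48286

48286


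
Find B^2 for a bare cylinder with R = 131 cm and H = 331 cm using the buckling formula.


B^2 = (2.405/R)^2 + (pi/H)^2
B^2 = (2.405/131)^2 + (pi/331)^2
B^2 = 4.2713e-04 /cm^2

4.2713e-04


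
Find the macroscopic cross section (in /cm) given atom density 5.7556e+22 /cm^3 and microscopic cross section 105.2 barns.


Sigma = N * sigma_barns * 1e-24
Sigma = 5.7556e+22 * 105.2 * 1e-24
Sigma = 6.0549 /cm

6.0549


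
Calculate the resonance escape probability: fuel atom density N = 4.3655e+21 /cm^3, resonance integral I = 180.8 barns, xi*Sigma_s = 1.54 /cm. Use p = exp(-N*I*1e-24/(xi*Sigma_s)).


p = exp(-N * I * 1e-24 / (xi*Sigma_s))
p = exp(-4.3655e+21 * 180.8 * 1e-24 / 1.54)
p = 0.59898

0.59898


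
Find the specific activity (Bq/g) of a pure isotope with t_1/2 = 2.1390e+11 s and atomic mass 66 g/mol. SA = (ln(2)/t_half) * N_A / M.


lambda = ln(2) / t_half = ln(2) / 2.1390e+11 = 3.240520e-12 /s
SA = lambda * N_A / M
SA = 3.240520e-12 * 6.022e23 / 66
SA = 2.9567e+10 Bq/g

2.9567e+10


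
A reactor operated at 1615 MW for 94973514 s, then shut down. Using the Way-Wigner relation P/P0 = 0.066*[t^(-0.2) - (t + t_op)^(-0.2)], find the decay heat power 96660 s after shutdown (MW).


P/P0 = 0.066 * [t^(-0.2) - (t + t_op)^(-0.2)]
P/P0 = 0.066 * [96660^(-0.2) - (96660 + 94973514)^(-0.2)]
P/P0 = 0.066 * [0.1006817 - 0.02537413] = 0.004970300
P = 1615 * 0.004970300 = 8.0270 MW

8.0270


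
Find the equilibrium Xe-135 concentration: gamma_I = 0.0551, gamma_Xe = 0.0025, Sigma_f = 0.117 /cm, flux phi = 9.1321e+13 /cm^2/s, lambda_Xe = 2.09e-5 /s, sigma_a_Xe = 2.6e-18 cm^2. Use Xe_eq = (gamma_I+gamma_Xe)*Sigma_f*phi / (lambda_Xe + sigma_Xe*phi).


Xe_eq = (gamma_I + gamma_Xe) * Sigma_f * phi / (lambda_Xe + sigma_Xe * phi)
Numerator = (0.0551 + 0.0025) * 0.117 * 9.1321e+13 = 6.154305e+11
Denominator = 2.09e-5 + 2.6e-18 * 9.1321e+13 = 2.583346e-04
Xe_eq = 6.154305e+11 / 2.583346e-04 = 2.3823e+15 /cm^3

2.3823e+15


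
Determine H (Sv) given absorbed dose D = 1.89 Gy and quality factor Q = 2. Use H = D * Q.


H = D * Q
H = 1.89 * 2
H = 3.7800 Sv

3.7800


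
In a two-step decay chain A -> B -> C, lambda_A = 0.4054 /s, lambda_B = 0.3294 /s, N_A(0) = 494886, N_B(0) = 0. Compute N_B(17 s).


N_B(t) = lambda_A * N_A0 / (lambda_B - lambda_A) * [exp(-lambda_A*t) - exp(-lambda_B*t)]
exp(-0.4054*17) = 0.001016083; exp(-0.3294*17) = 0.003698603
N_B = 0.4054 * 494886 / (0.3294 - 0.4054) * (0.001016083 - 0.003698603)
N_B = 7081.4

7081.4


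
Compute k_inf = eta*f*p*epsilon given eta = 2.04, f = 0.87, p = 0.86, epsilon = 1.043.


k_inf = eta * f * p * epsilon
k_inf = 2.04 * 0.87 * 0.86 * 1.043
k_inf = 1.5920

1.5920


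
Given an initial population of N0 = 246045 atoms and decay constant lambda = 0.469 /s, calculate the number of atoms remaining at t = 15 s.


N = N0 * exp(-lambda * t)
N = 246045 * exp(-0.469 * 15)
N = 216.65

216.65


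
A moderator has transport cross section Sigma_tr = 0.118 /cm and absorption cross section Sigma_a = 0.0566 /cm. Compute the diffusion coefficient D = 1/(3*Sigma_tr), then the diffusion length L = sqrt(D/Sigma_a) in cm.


D = 1 / (3 * Sigma_tr) = 1 / (3 * 0.118) = 2.824859 cm
L = sqrt(D / Sigma_a)
L = sqrt(2.824859 / 0.0566)
L = 7.0646 cm

7.0646


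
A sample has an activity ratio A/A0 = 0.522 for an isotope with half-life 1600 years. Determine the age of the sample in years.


lambda = ln(2) / t_half = ln(2) / 1600 = 4.332170e-04 /yr
t = -ln(A/A0) / lambda
t = -ln(0.522) / 4.332170e-04
t = 1500.6 yr

1500.6


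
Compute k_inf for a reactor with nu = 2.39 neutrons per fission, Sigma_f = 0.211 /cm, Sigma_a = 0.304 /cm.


k_inf = nu * Sigma_f / Sigma_a
k_inf = 2.39 * 0.211 / 0.304
k_inf = 1.6588

1.6588


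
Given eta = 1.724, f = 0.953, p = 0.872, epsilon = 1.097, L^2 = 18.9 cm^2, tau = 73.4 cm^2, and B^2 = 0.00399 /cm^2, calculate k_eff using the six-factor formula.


k_inf = eta*f*p*eps = 1.724*0.953*0.872*1.097 = 1.571641
P_TNL = 1/(1 + L^2*B^2) = 1/(1 + 18.9*0.00399) = 0.9298770
P_FNL = exp(-B^2*tau) = exp(-0.00399*73.4) = 0.7461221
k_eff = k_inf * P_TNL * P_FNL = 1.571641 * 0.9298770 * 0.7461221
k_eff = 1.0904

1.0904


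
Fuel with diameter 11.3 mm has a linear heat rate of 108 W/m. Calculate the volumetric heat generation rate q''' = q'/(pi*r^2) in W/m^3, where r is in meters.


r = D / 2 / 1000 = 11.3 / 2 / 1000 = 0.00565 m
q''' = q' / (pi * r^2)
q''' = 108 / (pi * 0.00565^2)
q''' = 1.0769e+06 W/m^3

1.0769e+06


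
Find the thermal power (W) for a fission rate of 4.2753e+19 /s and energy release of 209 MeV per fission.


P = fission_rate * E_MeV * 1.602e-13
P = 4.2753e+19 * 209 * 1.602e-13
P = 1.4314e+09 W

1.4314e+09


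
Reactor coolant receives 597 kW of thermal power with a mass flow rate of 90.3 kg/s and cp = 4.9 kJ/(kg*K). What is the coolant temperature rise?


dT = Q / (m_dot * cp)
dT = 597 / (90.3 * 4.9)
dT = 1.3492 C

1.3492


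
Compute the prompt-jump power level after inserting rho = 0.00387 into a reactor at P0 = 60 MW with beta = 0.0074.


P1/P0 = beta / (beta - rho)
P1/P0 = 0.0074 / (0.0074 - 0.00387) = 2.096317
P1 = 60 * 2.096317 = 125.78 MW

125.78


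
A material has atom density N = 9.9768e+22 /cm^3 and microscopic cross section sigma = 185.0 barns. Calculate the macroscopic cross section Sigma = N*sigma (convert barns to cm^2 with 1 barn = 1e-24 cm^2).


Sigma = N * sigma_barns * 1e-24
Sigma = 9.9768e+22 * 185.0 * 1e-24
Sigma = 18.457 /cm

18.457


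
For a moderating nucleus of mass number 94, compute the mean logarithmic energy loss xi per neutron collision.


xi = 1 + (A-1)^2/(2A) * ln((A-1)/(A+1))
xi = 1 + (94-1)^2/(2*94) * ln((94-1)/(94 +1))
xi = 0.021126

0.021126


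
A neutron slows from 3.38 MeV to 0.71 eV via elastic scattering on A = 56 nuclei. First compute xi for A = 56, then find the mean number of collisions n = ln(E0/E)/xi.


xi = 1 + (A-1)^2/(2A)*ln((A-1)/(A+1)) = 0.03529286 (for A = 56)
n = ln(E0/E) / xi
n = ln(3.38e6 / 0.71) / 0.03529286
n = ln(4.760563e+06) / 0.03529286 = 435.67

435.67


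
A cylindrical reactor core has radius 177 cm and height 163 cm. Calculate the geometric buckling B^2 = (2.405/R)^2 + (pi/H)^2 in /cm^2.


B^2 = (2.405/R)^2 + (pi/H)^2
B^2 = (2.405/177)^2 + (pi/163)^2
B^2 = 5.5609e-04 /cm^2

5.5609e-04


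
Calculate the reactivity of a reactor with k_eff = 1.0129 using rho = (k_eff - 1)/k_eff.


rho = (k_eff - 1) / k_eff
rho = (1.0129 - 1) / 1.0129
rho = 0.012736

0.012736


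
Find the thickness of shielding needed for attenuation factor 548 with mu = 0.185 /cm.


x = ln(factor) / mu
x = ln(548) / 0.185
x = 34.088 cm

34.088


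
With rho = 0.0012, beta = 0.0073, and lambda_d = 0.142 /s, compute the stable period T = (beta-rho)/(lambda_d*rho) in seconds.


T = (beta - rho) / (lambda_d * rho)
T = (0.0073 - 0.0012) / (0.142 * 0.0012)
T = 35.798 s

35.798


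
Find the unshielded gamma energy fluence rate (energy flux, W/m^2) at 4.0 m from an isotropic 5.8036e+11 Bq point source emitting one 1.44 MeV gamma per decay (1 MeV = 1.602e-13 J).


psi = A * E * 1.602e-13 / (4*pi*r^2)
psi = 5.8036e+11 * 1.44 * 1.602e-13 / (4*pi*4.0^2)
psi = 6.6587e-04 W/m^2

6.6587e-04


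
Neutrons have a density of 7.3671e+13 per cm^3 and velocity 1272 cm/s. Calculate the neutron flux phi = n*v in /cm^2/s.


phi = n * v
phi = 7.3671e+13 * 1272
phi = 9.3710e+16 /cm^2/s

9.3710e+16


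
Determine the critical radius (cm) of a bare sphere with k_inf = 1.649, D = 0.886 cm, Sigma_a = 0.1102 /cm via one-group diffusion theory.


L^2 = D / Sigma_a = 0.886 / 0.1102 = 8.039927 cm^2
B_m^2 = (k_inf - 1) / L^2 = (1.649 - 1) / 8.039927 = 0.08072213 /cm^2
For a bare sphere: B_g = pi/R, so R_c = pi / sqrt(B_m^2)
R_c = pi / sqrt(0.08072213) = 11.057 cm

11.057


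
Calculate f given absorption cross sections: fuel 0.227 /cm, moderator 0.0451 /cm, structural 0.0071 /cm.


f = Sigma_a_fuel / (Sigma_a_fuel + Sigma_a_mod + Sigma_a_other)
f = 0.227 / (0.227 + 0.0451 + 0.0071)
f = 0.81304

0.81304


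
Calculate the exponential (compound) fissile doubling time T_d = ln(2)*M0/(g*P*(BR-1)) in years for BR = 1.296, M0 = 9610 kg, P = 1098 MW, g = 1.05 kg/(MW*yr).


Breeding gain G = BR - 1 = 1.296 - 1 = 0.296
Fissile production rate = g * P * G = 1.05 * 1098 * 0.296 = 341.2584 kg/yr
T_d = ln(2) * M0 / (g * P * G)
T_d = ln(2) * 9610 / 341.2584 = 19.519 yr

19.519


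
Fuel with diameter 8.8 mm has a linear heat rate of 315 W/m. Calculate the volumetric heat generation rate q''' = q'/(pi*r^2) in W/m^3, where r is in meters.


r = D / 2 / 1000 = 8.8 / 2 / 1000 = 0.0044 m
q''' = q' / (pi * r^2)
q''' = 315 / (pi * 0.0044^2)
q''' = 5.1791e+06 W/m^3

5.1791e+06


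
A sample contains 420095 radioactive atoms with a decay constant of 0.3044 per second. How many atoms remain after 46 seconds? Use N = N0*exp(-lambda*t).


N = N0 * exp(-lambda * t)
N = 420095 * exp(-0.3044 * 46)
N = 0.34848

0.34848


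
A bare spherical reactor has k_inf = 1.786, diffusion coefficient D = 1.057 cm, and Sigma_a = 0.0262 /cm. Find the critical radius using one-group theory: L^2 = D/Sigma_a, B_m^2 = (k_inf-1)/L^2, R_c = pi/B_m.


L^2 = D / Sigma_a = 1.057 / 0.0262 = 40.34351 cm^2
B_m^2 = (k_inf - 1) / L^2 = (1.786 - 1) / 40.34351 = 0.01948269 /cm^2
For a bare sphere: B_g = pi/R, so R_c = pi / sqrt(B_m^2)
R_c = pi / sqrt(0.01948269) = 22.507 cm

22.507


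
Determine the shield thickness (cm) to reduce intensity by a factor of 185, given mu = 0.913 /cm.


x = ln(factor) / mu
x = ln(185) / 0.913
x = 5.7178 cm

5.7178


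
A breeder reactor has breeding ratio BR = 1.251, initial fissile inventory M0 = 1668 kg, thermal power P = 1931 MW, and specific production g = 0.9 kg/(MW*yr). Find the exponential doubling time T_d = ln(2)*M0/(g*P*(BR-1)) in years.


Breeding gain G = BR - 1 = 1.251 - 1 = 0.251
Fissile production rate = g * P * G = 0.9 * 1931 * 0.251 = 436.2129 kg/yr
T_d = ln(2) * M0 / (g * P * G)
T_d = ln(2) * 1668 / 436.2129 = 2.6505 yr

2.6505


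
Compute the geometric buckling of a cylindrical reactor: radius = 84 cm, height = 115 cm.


B^2 = (2.405/R)^2 + (pi/H)^2
B^2 = (2.405/84)^2 + (pi/115)^2
B^2 = 0.0015660 /cm^2

0.0015660


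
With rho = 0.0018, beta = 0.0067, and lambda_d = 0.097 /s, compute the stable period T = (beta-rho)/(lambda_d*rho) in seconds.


T = (beta - rho) / (lambda_d * rho)
T = (0.0067 - 0.0018) / (0.097 * 0.0018)
T = 28.064 s

28.064


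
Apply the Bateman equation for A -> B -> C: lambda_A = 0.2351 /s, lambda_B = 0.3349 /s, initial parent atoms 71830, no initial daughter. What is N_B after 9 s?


N_B(t) = lambda_A * N_A0 / (lambda_B - lambda_A) * [exp(-lambda_A*t) - exp(-lambda_B*t)]
exp(-0.2351*9) = 0.1205248; exp(-0.3349*9) = 0.04909000
N_B = 0.2351 * 71830 / (0.3349 - 0.2351) * (0.1205248 - 0.04909000)
N_B = 12088

12088


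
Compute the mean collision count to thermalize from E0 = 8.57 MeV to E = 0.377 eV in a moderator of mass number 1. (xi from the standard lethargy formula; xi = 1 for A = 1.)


xi = 1 + (A-1)^2/(2A)*ln((A-1)/(A+1)) = 1 (for A = 1)
n = ln(E0/E) / xi
n = ln(8.57e6 / 0.377) / 1
n = ln(2.273210e+07) / 1 = 16.939

16.939


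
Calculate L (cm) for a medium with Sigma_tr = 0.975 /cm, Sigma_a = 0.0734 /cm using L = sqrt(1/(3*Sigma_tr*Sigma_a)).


D = 1 / (3 * Sigma_tr) = 1 / (3 * 0.975) = 0.3418803 cm
L = sqrt(D / Sigma_a)
L = sqrt(0.3418803 / 0.0734)
L = 2.1582 cm

2.1582


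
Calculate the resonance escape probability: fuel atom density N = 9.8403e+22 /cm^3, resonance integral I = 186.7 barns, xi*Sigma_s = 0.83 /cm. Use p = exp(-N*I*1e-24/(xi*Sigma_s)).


p = exp(-N * I * 1e-24 / (xi*Sigma_s))
p = exp(-9.8403e+22 * 186.7 * 1e-24 / 0.83)
p = 2.4378e-10

2.4378e-10


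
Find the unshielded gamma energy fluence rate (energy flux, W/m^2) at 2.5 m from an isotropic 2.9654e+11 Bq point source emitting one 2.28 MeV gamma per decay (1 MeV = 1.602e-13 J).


psi = A * E * 1.602e-13 / (4*pi*r^2)
psi = 2.9654e+11 * 2.28 * 1.602e-13 / (4*pi*2.5^2)
psi = 0.0013791 W/m^2

0.0013791


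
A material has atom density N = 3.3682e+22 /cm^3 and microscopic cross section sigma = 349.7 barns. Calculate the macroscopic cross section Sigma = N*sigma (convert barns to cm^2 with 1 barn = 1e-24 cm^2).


Sigma = N * sigma_barns * 1e-24
Sigma = 3.3682e+22 * 349.7 * 1e-24
Sigma = 11.779 /cm

11.779


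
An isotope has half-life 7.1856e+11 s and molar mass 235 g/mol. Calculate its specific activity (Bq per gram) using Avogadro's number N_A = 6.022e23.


lambda = ln(2) / t_half = ln(2) / 7.1856e+11 = 9.646337e-13 /s
SA = lambda * N_A / M
SA = 9.646337e-13 * 6.022e23 / 235
SA = 2.4719e+09 Bq/g

2.4719e+09


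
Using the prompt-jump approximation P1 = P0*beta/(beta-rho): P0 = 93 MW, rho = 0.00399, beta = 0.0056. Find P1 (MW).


P1/P0 = beta / (beta - rho)
P1/P0 = 0.0056 / (0.0056 - 0.00399) = 3.478261
P1 = 93 * 3.478261 = 323.48 MW

323.48


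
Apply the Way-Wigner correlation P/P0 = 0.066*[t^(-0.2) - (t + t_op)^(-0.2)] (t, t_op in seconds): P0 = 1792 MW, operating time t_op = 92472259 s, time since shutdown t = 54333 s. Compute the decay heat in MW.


P/P0 = 0.066 * [t^(-0.2) - (t + t_op)^(-0.2)]
P/P0 = 0.066 * [54333^(-0.2) - (54333 + 92472259)^(-0.2)]
P/P0 = 0.066 * [0.1129763 - 0.02551213] = 0.005772635
P = 1792 * 0.005772635 = 10.345 MW

10.345


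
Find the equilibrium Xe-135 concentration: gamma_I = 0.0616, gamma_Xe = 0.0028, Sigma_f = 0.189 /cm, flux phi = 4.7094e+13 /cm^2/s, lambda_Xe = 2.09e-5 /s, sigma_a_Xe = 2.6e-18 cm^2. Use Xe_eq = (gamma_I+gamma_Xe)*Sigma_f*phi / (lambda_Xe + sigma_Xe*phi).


Xe_eq = (gamma_I + gamma_Xe) * Sigma_f * phi / (lambda_Xe + sigma_Xe * phi)
Numerator = (0.0616 + 0.0028) * 0.189 * 4.7094e+13 = 5.732093e+11
Denominator = 2.09e-5 + 2.6e-18 * 4.7094e+13 = 1.433444e-04
Xe_eq = 5.732093e+11 / 1.433444e-04 = 3.9988e+15 /cm^3

3.9988e+15


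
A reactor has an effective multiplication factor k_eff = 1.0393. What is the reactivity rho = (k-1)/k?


rho = (k_eff - 1) / k_eff
rho = (1.0393 - 1) / 1.0393
rho = 0.037814

0.037814


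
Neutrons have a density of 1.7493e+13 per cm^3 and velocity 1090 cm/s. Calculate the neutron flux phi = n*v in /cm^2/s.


phi = n * v
phi = 1.7493e+13 * 1090
phi = 1.9067e+16 /cm^2/s

1.9067e+16


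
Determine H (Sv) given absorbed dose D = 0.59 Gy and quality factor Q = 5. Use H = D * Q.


H = D * Q
H = 0.59 * 5
H = 2.9500 Sv

2.9500


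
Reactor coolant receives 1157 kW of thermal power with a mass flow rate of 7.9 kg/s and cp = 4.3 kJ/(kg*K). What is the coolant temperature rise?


dT = Q / (m_dot * cp)
dT = 1157 / (7.9 * 4.3)
dT = 34.059 C

34.059


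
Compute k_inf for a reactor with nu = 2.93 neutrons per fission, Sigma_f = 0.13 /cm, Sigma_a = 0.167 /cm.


k_inf = nu * Sigma_f / Sigma_a
k_inf = 2.93 * 0.13 / 0.167
k_inf = 2.2808

2.2808


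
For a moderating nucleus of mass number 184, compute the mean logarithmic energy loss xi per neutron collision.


xi = 1 + (A-1)^2/(2A) * ln((A-1)/(A+1))
xi = 1 + (184-1)^2/(2*184) * ln((184-1)/(184 +1))
xi = 0.010830

0.010830


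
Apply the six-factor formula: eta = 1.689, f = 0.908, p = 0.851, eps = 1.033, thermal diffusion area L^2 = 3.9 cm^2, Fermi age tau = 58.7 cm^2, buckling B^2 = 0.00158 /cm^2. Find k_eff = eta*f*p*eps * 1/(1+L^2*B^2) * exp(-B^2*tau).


k_inf = eta*f*p*eps = 1.689*0.908*0.851*1.033 = 1.348172
P_TNL = 1/(1 + L^2*B^2) = 1/(1 + 3.9*0.00158) = 0.9938757
P_FNL = exp(-B^2*tau) = exp(-0.00158*58.7) = 0.9114250
k_eff = k_inf * P_TNL * P_FNL = 1.348172 * 0.9938757 * 0.9114250
k_eff = 1.2212

1.2212


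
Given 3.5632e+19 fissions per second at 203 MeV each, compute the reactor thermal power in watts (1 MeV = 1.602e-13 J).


P = fission_rate * E_MeV * 1.602e-13
P = 3.5632e+19 * 203 * 1.602e-13
P = 1.1588e+09 W

1.1588e+09


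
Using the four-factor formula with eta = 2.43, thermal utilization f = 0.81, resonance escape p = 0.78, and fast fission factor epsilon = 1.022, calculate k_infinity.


k_inf = eta * f * p * epsilon
k_inf = 2.43 * 0.81 * 0.78 * 1.022
k_inf = 1.5691

1.5691


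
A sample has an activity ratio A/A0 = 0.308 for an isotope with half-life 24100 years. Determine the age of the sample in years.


lambda = ln(2) / t_half = ln(2) / 24100 = 2.876129e-05 /yr
t = -ln(A/A0) / lambda
t = -ln(0.308) / 2.876129e-05
t = 40946 yr

40946


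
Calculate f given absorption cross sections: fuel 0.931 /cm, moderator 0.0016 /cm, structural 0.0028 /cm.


f = Sigma_a_fuel / (Sigma_a_fuel + Sigma_a_mod + Sigma_a_other)
f = 0.931 / (0.931 + 0.0016 + 0.0028)
f = 0.99530

0.99530


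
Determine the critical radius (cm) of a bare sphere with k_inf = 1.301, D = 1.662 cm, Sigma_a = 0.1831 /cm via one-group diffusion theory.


L^2 = D / Sigma_a = 1.662 / 0.1831 = 9.077007 cm^2
B_m^2 = (k_inf - 1) / L^2 = (1.301 - 1) / 9.077007 = 0.03316071 /cm^2
For a bare sphere: B_g = pi/R, so R_c = pi / sqrt(B_m^2)
R_c = pi / sqrt(0.03316071) = 17.252 cm

17.252


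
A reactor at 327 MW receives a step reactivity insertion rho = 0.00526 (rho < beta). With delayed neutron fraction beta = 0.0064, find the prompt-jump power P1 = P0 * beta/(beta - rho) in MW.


P1/P0 = beta / (beta - rho)
P1/P0 = 0.0064 / (0.0064 - 0.00526) = 5.614035
P1 = 327 * 5.614035 = 1835.8 MW

1835.8


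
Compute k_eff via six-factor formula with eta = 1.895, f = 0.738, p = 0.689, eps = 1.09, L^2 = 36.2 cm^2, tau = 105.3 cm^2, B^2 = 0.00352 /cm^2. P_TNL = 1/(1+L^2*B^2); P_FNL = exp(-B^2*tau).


k_inf = eta*f*p*eps = 1.895*0.738*0.689*1.09 = 1.050295
P_TNL = 1/(1 + L^2*B^2) = 1/(1 + 36.2*0.00352) = 0.8869777
P_FNL = exp(-B^2*tau) = exp(-0.00352*105.3) = 0.6902814
k_eff = k_inf * P_TNL * P_FNL = 1.050295 * 0.8869777 * 0.6902814
k_eff = 0.64306

0.64306


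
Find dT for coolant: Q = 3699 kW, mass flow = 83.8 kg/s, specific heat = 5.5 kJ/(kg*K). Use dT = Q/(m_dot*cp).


dT = Q / (m_dot * cp)
dT = 3699 / (83.8 * 5.5)
dT = 8.0256 C

8.0256


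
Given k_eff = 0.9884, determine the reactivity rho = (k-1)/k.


rho = (k_eff - 1) / k_eff
rho = (0.9884 - 1) / 0.9884
rho = -0.011736

-0.011736


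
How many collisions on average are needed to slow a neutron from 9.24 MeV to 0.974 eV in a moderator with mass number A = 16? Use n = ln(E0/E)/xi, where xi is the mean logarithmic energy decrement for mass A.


xi = 1 + (A-1)^2/(2A)*ln((A-1)/(A+1)) = 0.1199467 (for A = 16)
n = ln(E0/E) / xi
n = ln(9.24e6 / 0.974) / 0.1199467
n = ln(9.486653e+06) / 0.1199467 = 133.94

133.94


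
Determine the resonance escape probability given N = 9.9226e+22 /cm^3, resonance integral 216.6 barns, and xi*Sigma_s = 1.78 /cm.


p = exp(-N * I * 1e-24 / (xi*Sigma_s))
p = exp(-9.9226e+22 * 216.6 * 1e-24 / 1.78)
p = 5.7039e-06

5.7039e-06


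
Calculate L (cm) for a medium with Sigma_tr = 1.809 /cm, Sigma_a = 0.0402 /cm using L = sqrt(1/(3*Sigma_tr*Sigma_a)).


D = 1 / (3 * Sigma_tr) = 1 / (3 * 1.809) = 0.1842639 cm
L = sqrt(D / Sigma_a)
L = sqrt(0.1842639 / 0.0402)
L = 2.1410 cm

2.1410


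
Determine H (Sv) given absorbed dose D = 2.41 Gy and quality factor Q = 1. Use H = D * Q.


H = D * Q
H = 2.41 * 1
H = 2.4100 Sv

2.4100


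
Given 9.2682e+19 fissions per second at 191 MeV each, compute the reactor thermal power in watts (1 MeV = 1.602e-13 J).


P = fission_rate * E_MeV * 1.602e-13
P = 9.2682e+19 * 191 * 1.602e-13
P = 2.8359e+09 W

2.8359e+09


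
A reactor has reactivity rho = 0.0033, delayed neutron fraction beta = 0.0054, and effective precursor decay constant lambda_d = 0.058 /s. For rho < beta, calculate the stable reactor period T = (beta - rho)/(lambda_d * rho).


T = (beta - rho) / (lambda_d * rho)
T = (0.0054 - 0.0033) / (0.058 * 0.0033)
T = 10.972 s

10.972


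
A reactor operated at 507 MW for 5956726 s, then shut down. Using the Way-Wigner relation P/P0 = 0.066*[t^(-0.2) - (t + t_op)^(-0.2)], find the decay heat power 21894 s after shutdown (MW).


P/P0 = 0.066 * [t^(-0.2) - (t + t_op)^(-0.2)]
P/P0 = 0.066 * [21894^(-0.2) - (21894 + 5956726)^(-0.2)]
P/P0 = 0.066 * [0.1354987 - 0.04412450] = 0.006030697
P = 507 * 0.006030697 = 3.0576 MW

3.0576


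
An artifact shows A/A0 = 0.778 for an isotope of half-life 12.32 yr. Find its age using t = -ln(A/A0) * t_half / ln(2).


lambda = ln(2) / t_half = ln(2) / 12.32 = 0.05626195 /yr
t = -ln(A/A0) / lambda
t = -ln(0.778) / 0.05626195
t = 4.4618 yr

4.4618


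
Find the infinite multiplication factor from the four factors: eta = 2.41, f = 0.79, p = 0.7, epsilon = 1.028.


k_inf = eta * f * p * epsilon
k_inf = 2.41 * 0.79 * 0.7 * 1.028
k_inf = 1.3700

1.3700


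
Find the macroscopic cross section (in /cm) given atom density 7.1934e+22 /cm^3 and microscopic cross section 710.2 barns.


Sigma = N * sigma_barns * 1e-24
Sigma = 7.1934e+22 * 710.2 * 1e-24
Sigma = 51.088 /cm

51.088


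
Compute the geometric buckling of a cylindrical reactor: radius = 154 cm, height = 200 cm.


B^2 = (2.405/R)^2 + (pi/H)^2
B^2 = (2.405/154)^2 + (pi/200)^2
B^2 = 4.9063e-04 /cm^2

4.9063e-04


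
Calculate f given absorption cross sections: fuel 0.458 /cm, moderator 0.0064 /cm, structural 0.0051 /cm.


f = Sigma_a_fuel / (Sigma_a_fuel + Sigma_a_mod + Sigma_a_other)
f = 0.458 / (0.458 + 0.0064 + 0.0051)
f = 0.97551

0.97551


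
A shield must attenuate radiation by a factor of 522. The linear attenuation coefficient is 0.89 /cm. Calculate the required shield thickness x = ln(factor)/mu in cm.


x = ln(factor) / mu
x = ln(522) / 0.89
x = 7.0311 cm

7.0311


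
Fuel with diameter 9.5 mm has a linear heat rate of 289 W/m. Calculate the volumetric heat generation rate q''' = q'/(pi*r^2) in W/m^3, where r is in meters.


r = D / 2 / 1000 = 9.5 / 2 / 1000 = 0.00475 m
q''' = q' / (pi * r^2)
q''' = 289 / (pi * 0.00475^2)
q''' = 4.0772e+06 W/m^3

4.0772e+06


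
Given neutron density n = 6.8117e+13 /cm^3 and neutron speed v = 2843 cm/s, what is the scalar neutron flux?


phi = n * v
phi = 6.8117e+13 * 2843
phi = 1.9366e+17 /cm^2/s

1.9366e+17


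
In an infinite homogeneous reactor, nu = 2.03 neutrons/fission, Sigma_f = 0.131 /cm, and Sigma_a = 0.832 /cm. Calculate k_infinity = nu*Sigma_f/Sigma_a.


k_inf = nu * Sigma_f / Sigma_a
k_inf = 2.03 * 0.131 / 0.832
k_inf = 0.31963

0.31963


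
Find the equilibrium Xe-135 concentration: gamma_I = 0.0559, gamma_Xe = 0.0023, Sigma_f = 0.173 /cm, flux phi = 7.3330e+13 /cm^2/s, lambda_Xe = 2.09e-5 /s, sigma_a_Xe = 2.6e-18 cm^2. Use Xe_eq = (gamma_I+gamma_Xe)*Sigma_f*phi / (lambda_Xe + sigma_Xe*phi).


Xe_eq = (gamma_I + gamma_Xe) * Sigma_f * phi / (lambda_Xe + sigma_Xe * phi)
Numerator = (0.0559 + 0.0023) * 0.173 * 7.3330e+13 = 7.383304e+11
Denominator = 2.09e-5 + 2.6e-18 * 7.3330e+13 = 2.115580e-04
Xe_eq = 7.383304e+11 / 2.115580e-04 = 3.4900e+15 /cm^3

3.4900e+15


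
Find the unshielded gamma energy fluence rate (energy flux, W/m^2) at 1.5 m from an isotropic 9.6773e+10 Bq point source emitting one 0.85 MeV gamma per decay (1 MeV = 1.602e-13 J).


psi = A * E * 1.602e-13 / (4*pi*r^2)
psi = 9.6773e+10 * 0.85 * 1.602e-13 / (4*pi*1.5^2)
psi = 4.6606e-04 W/m^2

4.6606e-04


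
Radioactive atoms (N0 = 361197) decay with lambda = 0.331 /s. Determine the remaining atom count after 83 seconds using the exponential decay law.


N = N0 * exp(-lambda * t)
N = 361197 * exp(-0.331 * 83)
N = 4.2303e-07

4.2303e-07


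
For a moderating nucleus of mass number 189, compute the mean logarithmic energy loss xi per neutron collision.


xi = 1 + (A-1)^2/(2A) * ln((A-1)/(A+1))
xi = 1 + (189-1)^2/(2*189) * ln((189-1)/(189 +1))
xi = 0.010545

0.010545


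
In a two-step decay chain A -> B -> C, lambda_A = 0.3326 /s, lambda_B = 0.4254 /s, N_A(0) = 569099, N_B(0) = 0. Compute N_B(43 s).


N_B(t) = lambda_A * N_A0 / (lambda_B - lambda_A) * [exp(-lambda_A*t) - exp(-lambda_B*t)]
exp(-0.3326*43) = 6.149038e-07; exp(-0.4254*43) = 1.137100e-08
N_B = 0.3326 * 569099 / (0.4254 - 0.3326) * (6.149038e-07 - 1.137100e-08)
N_B = 1.2310

1.2310


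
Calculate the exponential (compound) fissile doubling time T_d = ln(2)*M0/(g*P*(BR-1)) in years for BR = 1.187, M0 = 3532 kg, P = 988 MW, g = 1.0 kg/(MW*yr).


Breeding gain G = BR - 1 = 1.187 - 1 = 0.187
Fissile production rate = g * P * G = 1.0 * 988 * 0.187 = 184.756 kg/yr
T_d = ln(2) * M0 / (g * P * G)
T_d = ln(2) * 3532 / 184.756 = 13.251 yr

13.251


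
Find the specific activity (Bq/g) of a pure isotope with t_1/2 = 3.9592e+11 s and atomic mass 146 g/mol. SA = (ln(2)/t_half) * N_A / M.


lambda = ln(2) / t_half = ln(2) / 3.9592e+11 = 1.750725e-12 /s
SA = lambda * N_A / M
SA = 1.750725e-12 * 6.022e23 / 146
SA = 7.2211e+09 Bq/g

7.2211e+09


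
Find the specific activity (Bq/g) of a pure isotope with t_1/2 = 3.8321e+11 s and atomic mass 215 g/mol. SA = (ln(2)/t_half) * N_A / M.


lambda = ln(2) / t_half = ln(2) / 3.8321e+11 = 1.808792e-12 /s
SA = lambda * N_A / M
SA = 1.808792e-12 * 6.022e23 / 215
SA = 5.0663e+09 Bq/g

5.0663e+09


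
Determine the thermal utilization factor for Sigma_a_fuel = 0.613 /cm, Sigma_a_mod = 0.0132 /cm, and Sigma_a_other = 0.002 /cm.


f = Sigma_a_fuel / (Sigma_a_fuel + Sigma_a_mod + Sigma_a_other)
f = 0.613 / (0.613 + 0.0132 + 0.002)
f = 0.97580

0.97580


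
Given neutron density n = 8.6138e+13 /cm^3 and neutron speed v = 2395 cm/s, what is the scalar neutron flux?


phi = n * v
phi = 8.6138e+13 * 2395
phi = 2.0630e+17 /cm^2/s

2.0630e+17


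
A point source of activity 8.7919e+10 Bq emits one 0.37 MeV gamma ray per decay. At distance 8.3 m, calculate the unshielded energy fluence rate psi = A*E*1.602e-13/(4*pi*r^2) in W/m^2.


psi = A * E * 1.602e-13 / (4*pi*r^2)
psi = 8.7919e+10 * 0.37 * 1.602e-13 / (4*pi*8.3^2)
psi = 6.0198e-06 W/m^2

6.0198e-06


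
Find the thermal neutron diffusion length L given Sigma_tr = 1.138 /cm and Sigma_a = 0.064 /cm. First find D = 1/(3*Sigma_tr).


D = 1 / (3 * Sigma_tr) = 1 / (3 * 1.138) = 0.2929115 cm
L = sqrt(D / Sigma_a)
L = sqrt(0.2929115 / 0.064)
L = 2.1393 cm

2.1393


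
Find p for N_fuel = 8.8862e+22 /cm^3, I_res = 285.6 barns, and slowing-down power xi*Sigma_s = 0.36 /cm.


p = exp(-N * I * 1e-24 / (xi*Sigma_s))
p = exp(-8.8862e+22 * 285.6 * 1e-24 / 0.36)
p = 2.4180e-31

2.4180e-31


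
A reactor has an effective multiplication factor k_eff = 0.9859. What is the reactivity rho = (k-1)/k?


rho = (k_eff - 1) / k_eff
rho = (0.9859 - 1) / 0.9859
rho = -0.014302

-0.014302


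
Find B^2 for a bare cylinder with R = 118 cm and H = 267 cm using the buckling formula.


B^2 = (2.405/R)^2 + (pi/H)^2
B^2 = (2.405/118)^2 + (pi/267)^2
B^2 = 5.5384e-04 /cm^2

5.5384e-04


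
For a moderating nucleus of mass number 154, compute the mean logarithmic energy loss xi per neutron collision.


xi = 1 + (A-1)^2/(2A) * ln((A-1)/(A+1))
xi = 1 + (154-1)^2/(2*154) * ln((154-1)/(154 +1))
xi = 0.012931

0.012931


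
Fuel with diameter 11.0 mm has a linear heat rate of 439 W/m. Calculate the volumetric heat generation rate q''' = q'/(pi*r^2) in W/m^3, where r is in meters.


r = D / 2 / 1000 = 11.0 / 2 / 1000 = 0.0055 m
q''' = q' / (pi * r^2)
q''' = 439 / (pi * 0.0055^2)
q''' = 4.6194e+06 W/m^3

4.6194e+06


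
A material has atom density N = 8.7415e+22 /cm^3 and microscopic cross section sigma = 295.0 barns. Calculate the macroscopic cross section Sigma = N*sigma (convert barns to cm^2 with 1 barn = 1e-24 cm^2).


Sigma = N * sigma_barns * 1e-24
Sigma = 8.7415e+22 * 295.0 * 1e-24
Sigma = 25.787 /cm

25.787


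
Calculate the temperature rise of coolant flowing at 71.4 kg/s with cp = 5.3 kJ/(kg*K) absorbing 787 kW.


dT = Q / (m_dot * cp)
dT = 787 / (71.4 * 5.3)
dT = 2.0797 C

2.0797


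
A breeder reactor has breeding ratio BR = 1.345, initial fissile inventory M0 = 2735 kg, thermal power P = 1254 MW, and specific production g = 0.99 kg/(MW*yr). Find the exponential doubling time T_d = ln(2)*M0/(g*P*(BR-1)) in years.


Breeding gain G = BR - 1 = 1.345 - 1 = 0.345
Fissile production rate = g * P * G = 0.99 * 1254 * 0.345 = 428.3037 kg/yr
T_d = ln(2) * M0 / (g * P * G)
T_d = ln(2) * 2735 / 428.3037 = 4.4262 yr

4.4262


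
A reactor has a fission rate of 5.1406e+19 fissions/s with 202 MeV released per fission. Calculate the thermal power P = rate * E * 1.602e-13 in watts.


P = fission_rate * E_MeV * 1.602e-13
P = 5.1406e+19 * 202 * 1.602e-13
P = 1.6635e+09 W

1.6635e+09


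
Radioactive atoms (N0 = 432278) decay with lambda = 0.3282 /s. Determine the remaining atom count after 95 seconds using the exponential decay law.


N = N0 * exp(-lambda * t)
N = 432278 * exp(-0.3282 * 95)
N = 1.2442e-08

1.2442e-08


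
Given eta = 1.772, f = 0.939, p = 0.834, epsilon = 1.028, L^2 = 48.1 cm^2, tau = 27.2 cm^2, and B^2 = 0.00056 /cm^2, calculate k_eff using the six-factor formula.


k_inf = eta*f*p*eps = 1.772*0.939*0.834*1.028 = 1.426555
P_TNL = 1/(1 + L^2*B^2) = 1/(1 + 48.1*0.00056) = 0.9737705
P_FNL = exp(-B^2*tau) = exp(-0.00056*27.2) = 0.9848834
k_eff = k_inf * P_TNL * P_FNL = 1.426555 * 0.9737705 * 0.9848834
k_eff = 1.3681

1.3681


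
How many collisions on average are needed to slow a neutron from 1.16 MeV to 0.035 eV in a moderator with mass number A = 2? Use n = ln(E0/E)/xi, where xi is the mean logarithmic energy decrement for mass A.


xi = 1 + (A-1)^2/(2A)*ln((A-1)/(A+1)) = 0.7253469 (for A = 2)
n = ln(E0/E) / xi
n = ln(1.16e6 / 0.035) / 0.7253469
n = ln(3.314286e+07) / 0.7253469 = 23.873

23.873
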